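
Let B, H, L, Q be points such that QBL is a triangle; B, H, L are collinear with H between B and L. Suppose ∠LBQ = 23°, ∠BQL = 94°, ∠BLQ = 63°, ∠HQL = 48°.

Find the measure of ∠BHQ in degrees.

1. ∠HLQ = 63°  [H on ray LB]
2. ∠LHQ = 69°  [△QHL]
3. ∠BHQ = 111°  [linear pair at H on BL]

∠BHQ = 111°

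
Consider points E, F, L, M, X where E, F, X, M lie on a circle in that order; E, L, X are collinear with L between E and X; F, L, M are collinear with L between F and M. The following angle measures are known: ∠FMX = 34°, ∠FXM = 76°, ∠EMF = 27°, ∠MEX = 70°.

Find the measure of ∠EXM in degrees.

1. ∠FEM = 104°  [cyclic EFXM, opposite ∠E+∠X]
2. ∠EFM = 49°  [△EFM]
3. ∠EXM = 49°  [same arc EM]

∠EXM = 49°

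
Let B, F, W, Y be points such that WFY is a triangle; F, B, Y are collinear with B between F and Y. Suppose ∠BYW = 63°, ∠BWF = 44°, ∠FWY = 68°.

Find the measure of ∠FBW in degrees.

∠FBW = 87°

1. ∠FYW = 63°  [B on ray YF]
2. ∠WFY = 49°  [△WFY]
3. ∠BFW = 49°  [B on ray FY]
4. ∠FBW = 87°  [△WFB]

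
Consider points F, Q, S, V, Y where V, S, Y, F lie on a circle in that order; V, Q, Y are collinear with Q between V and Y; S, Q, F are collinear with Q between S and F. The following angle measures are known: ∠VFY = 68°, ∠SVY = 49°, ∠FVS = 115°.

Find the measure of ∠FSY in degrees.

∠FSY = 66°

1. ∠SFY = 49°  [same arc SY]
2. ∠FYS = 65°  [cyclic VSYF, opposite ∠V+∠Y]
3. ∠FSY = 66°  [△SYF]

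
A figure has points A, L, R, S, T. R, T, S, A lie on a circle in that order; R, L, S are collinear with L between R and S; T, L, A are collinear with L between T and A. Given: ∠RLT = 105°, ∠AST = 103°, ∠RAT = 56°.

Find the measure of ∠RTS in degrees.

∠RTS = 96°

1. ∠ART = 77°  [cyclic RTSA, opposite ∠R+∠S]
2. ∠RST = 56°  [same arc RT]
3. ∠ATR = 47°  [△RTA]
4. ∠SRT = 28°  [△RLT]
5. ∠RTS = 96°  [△RTS]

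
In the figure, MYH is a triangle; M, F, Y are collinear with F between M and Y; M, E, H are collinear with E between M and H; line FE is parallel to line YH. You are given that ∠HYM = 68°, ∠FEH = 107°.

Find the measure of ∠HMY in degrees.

1. ∠EFM = 68°  [FE∥YH, corresponding at F]
2. ∠FEM = 73°  [linear pair at E on MH]
3. ∠EMF = 39°  [△MFE]
4. ∠HMY = 39°  [F on MY, E on MH]

∠HMY = 39°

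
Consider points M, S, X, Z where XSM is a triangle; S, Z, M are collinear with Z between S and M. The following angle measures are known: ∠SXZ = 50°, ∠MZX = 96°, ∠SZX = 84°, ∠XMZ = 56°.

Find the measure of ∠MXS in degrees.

1. ∠XSZ = 46°  [△XSZ]
2. ∠SMX = 56°  [Z on ray MS]
3. ∠MSX = 46°  [Z on ray SM]
4. ∠MXS = 78°  [△XSM]

∠MXS = 78°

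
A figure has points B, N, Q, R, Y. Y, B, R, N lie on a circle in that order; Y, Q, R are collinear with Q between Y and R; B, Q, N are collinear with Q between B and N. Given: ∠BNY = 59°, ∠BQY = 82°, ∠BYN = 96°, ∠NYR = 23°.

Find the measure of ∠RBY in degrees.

∠RBY = 48°

1. ∠BRY = 59°  [same arc YB]
2. ∠NBY = 25°  [△YBN]
3. ∠BYR = 73°  [△YQB]
4. ∠RBY = 48°  [△YBR]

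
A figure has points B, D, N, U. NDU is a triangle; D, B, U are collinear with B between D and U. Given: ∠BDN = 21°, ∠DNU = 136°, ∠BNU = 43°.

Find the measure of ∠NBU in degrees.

1. ∠NDU = 21°  [B on ray DU]
2. ∠DUN = 23°  [△NDU]
3. ∠BUN = 23°  [B on ray UD]
4. ∠NBU = 114°  [△NBU]

∠NBU = 114°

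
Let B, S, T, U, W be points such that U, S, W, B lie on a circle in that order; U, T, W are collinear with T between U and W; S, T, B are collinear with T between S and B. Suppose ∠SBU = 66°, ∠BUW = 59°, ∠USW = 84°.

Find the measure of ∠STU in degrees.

1. ∠SWU = 66°  [same arc US]
2. ∠BSW = 59°  [same arc WB]
3. ∠STW = 55°  [△STW]
4. ∠STU = 125°  [linear pair at T on UW]

∠STU = 125°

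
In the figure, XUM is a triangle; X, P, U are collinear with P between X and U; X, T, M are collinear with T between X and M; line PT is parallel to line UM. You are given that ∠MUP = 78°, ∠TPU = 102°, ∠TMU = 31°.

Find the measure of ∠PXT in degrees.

1. ∠MUX = 78°  [P on ray UX]
2. ∠UMX = 31°  [T on ray MX]
3. ∠MXU = 71°  [△XUM]
4. ∠PXT = 71°  [P on XU, T on XM]

∠PXT = 71°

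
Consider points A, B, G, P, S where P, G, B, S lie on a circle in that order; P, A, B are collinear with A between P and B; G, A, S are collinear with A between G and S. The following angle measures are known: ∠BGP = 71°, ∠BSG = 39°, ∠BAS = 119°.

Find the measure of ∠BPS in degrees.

∠BPS = 49°

1. ∠BSP = 109°  [cyclic PGBS, opposite ∠G+∠S]
2. ∠PBS = 22°  [△BAS]
3. ∠BPS = 49°  [△PBS]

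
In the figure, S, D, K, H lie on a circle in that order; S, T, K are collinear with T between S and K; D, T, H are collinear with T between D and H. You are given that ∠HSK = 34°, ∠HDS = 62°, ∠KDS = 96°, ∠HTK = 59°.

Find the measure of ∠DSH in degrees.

∠DSH = 93°

1. ∠HDK = 34°  [same arc KH]
2. ∠HKS = 62°  [same arc SH]
3. ∠DHK = 59°  [△KTH]
4. ∠DKH = 87°  [△DKH]
5. ∠DSH = 93°  [cyclic SDKH, opposite ∠S+∠K]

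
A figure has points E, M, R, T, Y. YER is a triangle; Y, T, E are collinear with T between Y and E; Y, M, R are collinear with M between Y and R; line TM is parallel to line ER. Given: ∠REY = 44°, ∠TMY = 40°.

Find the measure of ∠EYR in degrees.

1. ∠MTY = 44°  [TM∥ER, corresponding at T]
2. ∠MYT = 96°  [△YTM]
3. ∠EYR = 96°  [T on YE, M on YR]

∠EYR = 96°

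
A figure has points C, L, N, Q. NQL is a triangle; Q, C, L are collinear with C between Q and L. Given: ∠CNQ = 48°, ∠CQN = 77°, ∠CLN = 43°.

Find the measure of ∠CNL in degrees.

1. ∠NCQ = 55°  [△NQC]
2. ∠LCN = 125°  [linear pair at C on QL]
3. ∠CNL = 12°  [△NCL]

∠CNL = 12°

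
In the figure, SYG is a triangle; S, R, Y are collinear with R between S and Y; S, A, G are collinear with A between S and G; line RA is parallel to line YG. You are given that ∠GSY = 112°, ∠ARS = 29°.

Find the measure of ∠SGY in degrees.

1. ∠ASR = 112°  [R on SY, A on SG]
2. ∠RAS = 39°  [△SRA]
3. ∠SGY = 39°  [RA∥YG, corresponding at A]

∠SGY = 39°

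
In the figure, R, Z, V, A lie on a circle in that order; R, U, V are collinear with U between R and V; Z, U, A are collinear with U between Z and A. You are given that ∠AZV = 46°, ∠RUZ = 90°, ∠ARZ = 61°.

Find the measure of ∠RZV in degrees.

1. ∠VUZ = 90°  [linear pair at U on RV]
2. ∠AVZ = 119°  [cyclic RZVA, opposite ∠R+∠V]
3. ∠RVZ = 44°  [△ZUV]
4. ∠VAZ = 15°  [△ZVA]
5. ∠VRZ = 15°  [same arc ZV]
6. ∠RZV = 121°  [△RZV]

∠RZV = 121°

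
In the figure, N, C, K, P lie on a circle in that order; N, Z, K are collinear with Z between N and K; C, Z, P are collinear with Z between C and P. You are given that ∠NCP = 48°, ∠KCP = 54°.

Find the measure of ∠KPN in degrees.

1. ∠NKP = 48°  [same arc NP]
2. ∠KNP = 54°  [same arc KP]
3. ∠KPN = 78°  [△NKP]

∠KPN = 78°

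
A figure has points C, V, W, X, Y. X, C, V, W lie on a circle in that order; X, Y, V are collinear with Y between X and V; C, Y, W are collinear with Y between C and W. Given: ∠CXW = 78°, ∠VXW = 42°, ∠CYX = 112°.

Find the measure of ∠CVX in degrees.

1. ∠VCW = 42°  [same arc VW]
2. ∠CYV = 68°  [linear pair at Y on XV]
3. ∠CVX = 70°  [△CYV]

∠CVX = 70°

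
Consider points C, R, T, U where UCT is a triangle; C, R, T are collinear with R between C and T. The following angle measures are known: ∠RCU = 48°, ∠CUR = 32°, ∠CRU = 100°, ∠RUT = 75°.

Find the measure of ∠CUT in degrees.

∠CUT = 107°

1. ∠TCU = 48°  [R on ray CT]
2. ∠TRU = 80°  [linear pair at R on CT]
3. ∠RTU = 25°  [△URT]
4. ∠CTU = 25°  [R on ray TC]
5. ∠CUT = 107°  [△UCT]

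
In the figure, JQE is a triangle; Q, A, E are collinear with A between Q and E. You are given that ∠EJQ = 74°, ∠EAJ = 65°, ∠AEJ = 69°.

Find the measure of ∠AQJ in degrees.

1. ∠JEQ = 69°  [A on ray EQ]
2. ∠EQJ = 37°  [△JQE]
3. ∠AQJ = 37°  [A on ray QE]

∠AQJ = 37°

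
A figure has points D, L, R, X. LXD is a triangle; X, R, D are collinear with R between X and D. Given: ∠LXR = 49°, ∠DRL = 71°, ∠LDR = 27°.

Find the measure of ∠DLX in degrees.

∠DLX = 104°

1. ∠DXL = 49°  [R on ray XD]
2. ∠LDX = 27°  [R on ray DX]
3. ∠DLX = 104°  [△LXD]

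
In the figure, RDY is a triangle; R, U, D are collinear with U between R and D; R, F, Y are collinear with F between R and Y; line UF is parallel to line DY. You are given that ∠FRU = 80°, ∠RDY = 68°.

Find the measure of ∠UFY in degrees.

∠UFY = 148°

1. ∠DRY = 80°  [U on RD, F on RY]
2. ∠DYR = 32°  [△RDY]
3. ∠RFU = 32°  [UF∥DY, corresponding at F]
4. ∠UFY = 148°  [linear pair at F on RY]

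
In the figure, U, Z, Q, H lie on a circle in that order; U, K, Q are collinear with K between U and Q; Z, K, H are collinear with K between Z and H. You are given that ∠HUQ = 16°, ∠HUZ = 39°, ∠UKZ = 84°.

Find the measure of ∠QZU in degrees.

∠QZU = 89°

1. ∠HZQ = 16°  [same arc QH]
2. ∠HQZ = 141°  [cyclic UZQH, opposite ∠U+∠Q]
3. ∠QKZ = 96°  [linear pair at K on UQ]
4. ∠QHZ = 23°  [△ZQH]
5. ∠UQZ = 68°  [△ZKQ]
6. ∠QUZ = 23°  [same arc ZQ]
7. ∠QZU = 89°  [△UZQ]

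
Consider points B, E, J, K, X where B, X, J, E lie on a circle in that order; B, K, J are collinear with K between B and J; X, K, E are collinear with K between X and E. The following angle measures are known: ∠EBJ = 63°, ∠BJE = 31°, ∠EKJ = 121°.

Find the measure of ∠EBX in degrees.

1. ∠EXJ = 63°  [same arc JE]
2. ∠JEX = 28°  [△JKE]
3. ∠EJX = 89°  [△XJE]
4. ∠EBX = 91°  [cyclic BXJE, opposite ∠B+∠J]

∠EBX = 91°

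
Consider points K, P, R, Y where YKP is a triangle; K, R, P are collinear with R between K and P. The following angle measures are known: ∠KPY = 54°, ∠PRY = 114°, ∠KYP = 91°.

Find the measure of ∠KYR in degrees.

1. ∠PKY = 35°  [△YKP]
2. ∠KRY = 66°  [linear pair at R on KP]
3. ∠RKY = 35°  [R on ray KP]
4. ∠KYR = 79°  [△YKR]

∠KYR = 79°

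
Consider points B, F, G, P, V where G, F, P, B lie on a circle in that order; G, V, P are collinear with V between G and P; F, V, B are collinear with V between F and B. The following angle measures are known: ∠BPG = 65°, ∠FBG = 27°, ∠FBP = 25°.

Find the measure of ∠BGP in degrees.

∠BGP = 63°

1. ∠BVP = 90°  [△PVB]
2. ∠BVG = 90°  [linear pair at V on GP]
3. ∠BGP = 63°  [△GVB]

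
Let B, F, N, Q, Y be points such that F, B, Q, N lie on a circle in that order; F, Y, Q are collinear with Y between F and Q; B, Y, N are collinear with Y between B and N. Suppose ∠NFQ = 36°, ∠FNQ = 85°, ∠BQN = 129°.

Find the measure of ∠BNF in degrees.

1. ∠FQN = 59°  [△FQN]
2. ∠BFN = 51°  [cyclic FBQN, opposite ∠F+∠Q]
3. ∠FBN = 59°  [same arc FN]
4. ∠BNF = 70°  [△FBN]

∠BNF = 70°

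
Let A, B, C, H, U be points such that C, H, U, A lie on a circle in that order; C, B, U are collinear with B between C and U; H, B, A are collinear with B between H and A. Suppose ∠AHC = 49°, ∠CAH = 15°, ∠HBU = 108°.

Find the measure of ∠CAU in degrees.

∠CAU = 74°

1. ∠AUC = 49°  [same arc CA]
2. ∠ABC = 108°  [vertical angles at B]
3. ∠ACU = 57°  [△CBA]
4. ∠CAU = 74°  [△CUA]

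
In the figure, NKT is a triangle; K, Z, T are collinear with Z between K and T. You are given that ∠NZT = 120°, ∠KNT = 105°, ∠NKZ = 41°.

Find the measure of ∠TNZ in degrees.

1. ∠NKT = 41°  [Z on ray KT]
2. ∠KTN = 34°  [△NKT]
3. ∠NTZ = 34°  [Z on ray TK]
4. ∠TNZ = 26°  [△NZT]

∠TNZ = 26°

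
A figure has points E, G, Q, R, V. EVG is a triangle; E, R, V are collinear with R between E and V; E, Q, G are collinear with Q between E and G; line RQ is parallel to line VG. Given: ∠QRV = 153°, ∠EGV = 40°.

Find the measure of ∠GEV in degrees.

1. ∠ERQ = 27°  [linear pair at R on EV]
2. ∠EQR = 40°  [RQ∥VG, corresponding at Q]
3. ∠QER = 113°  [△ERQ]
4. ∠GEV = 113°  [R on EV, Q on EG]

∠GEV = 113°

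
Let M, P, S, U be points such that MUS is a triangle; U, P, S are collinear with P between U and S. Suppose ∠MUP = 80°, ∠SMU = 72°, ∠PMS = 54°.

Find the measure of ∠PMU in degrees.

∠PMU = 18°

1. ∠MUS = 80°  [P on ray US]
2. ∠MSU = 28°  [△MUS]
3. ∠MSP = 28°  [P on ray SU]
4. ∠MPS = 98°  [△MPS]
5. ∠MPU = 82°  [linear pair at P on US]
6. ∠PMU = 18°  [△MUP]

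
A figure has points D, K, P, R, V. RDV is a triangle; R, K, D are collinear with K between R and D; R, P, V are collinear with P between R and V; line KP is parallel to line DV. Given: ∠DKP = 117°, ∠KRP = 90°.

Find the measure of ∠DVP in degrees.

1. ∠PKR = 63°  [linear pair at K on RD]
2. ∠KPR = 27°  [△RKP]
3. ∠KPV = 153°  [linear pair at P on RV]
4. ∠DVP = 27°  [KP∥DV, co-interior at V–P]

∠DVP = 27°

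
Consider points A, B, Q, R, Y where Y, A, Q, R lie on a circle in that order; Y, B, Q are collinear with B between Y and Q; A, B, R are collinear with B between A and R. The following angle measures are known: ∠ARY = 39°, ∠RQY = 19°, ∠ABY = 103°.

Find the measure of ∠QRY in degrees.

∠QRY = 97°

1. ∠AQY = 39°  [same arc YA]
2. ∠RAY = 19°  [same arc YR]
3. ∠AYQ = 58°  [△YBA]
4. ∠QAY = 83°  [△YAQ]
5. ∠QRY = 97°  [cyclic YAQR, opposite ∠A+∠R]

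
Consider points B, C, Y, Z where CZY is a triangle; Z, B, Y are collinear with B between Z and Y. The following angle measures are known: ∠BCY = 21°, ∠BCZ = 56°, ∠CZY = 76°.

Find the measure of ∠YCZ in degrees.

∠YCZ = 77°

1. ∠BZC = 76°  [B on ray ZY]
2. ∠CBZ = 48°  [△CZB]
3. ∠CBY = 132°  [linear pair at B on ZY]
4. ∠BYC = 27°  [△CBY]
5. ∠CYZ = 27°  [B on ray YZ]
6. ∠YCZ = 77°  [△CZY]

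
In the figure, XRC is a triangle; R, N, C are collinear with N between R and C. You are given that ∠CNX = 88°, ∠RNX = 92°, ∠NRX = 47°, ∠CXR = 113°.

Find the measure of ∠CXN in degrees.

∠CXN = 72°

1. ∠CRX = 47°  [N on ray RC]
2. ∠RCX = 20°  [△XRC]
3. ∠NCX = 20°  [N on ray CR]
4. ∠CXN = 72°  [△XNC]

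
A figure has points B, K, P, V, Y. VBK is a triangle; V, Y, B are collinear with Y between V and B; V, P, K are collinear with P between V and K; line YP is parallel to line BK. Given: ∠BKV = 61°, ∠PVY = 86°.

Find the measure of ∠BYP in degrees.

∠BYP = 147°

1. ∠VPY = 61°  [YP∥BK, corresponding at P]
2. ∠PYV = 33°  [△VYP]
3. ∠BYP = 147°  [linear pair at Y on VB]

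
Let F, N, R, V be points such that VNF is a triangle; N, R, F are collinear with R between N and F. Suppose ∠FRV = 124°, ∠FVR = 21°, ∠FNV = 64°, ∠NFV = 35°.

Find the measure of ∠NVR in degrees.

1. ∠NRV = 56°  [linear pair at R on NF]
2. ∠RNV = 64°  [R on ray NF]
3. ∠NVR = 60°  [△VNR]

∠NVR = 60°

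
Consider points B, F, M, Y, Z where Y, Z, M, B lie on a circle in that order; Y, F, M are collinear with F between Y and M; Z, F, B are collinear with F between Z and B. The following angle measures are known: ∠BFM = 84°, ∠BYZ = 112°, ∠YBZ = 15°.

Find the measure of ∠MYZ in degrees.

1. ∠YFZ = 84°  [vertical angles at F]
2. ∠BZY = 53°  [△YZB]
3. ∠MYZ = 43°  [△YFZ]

∠MYZ = 43°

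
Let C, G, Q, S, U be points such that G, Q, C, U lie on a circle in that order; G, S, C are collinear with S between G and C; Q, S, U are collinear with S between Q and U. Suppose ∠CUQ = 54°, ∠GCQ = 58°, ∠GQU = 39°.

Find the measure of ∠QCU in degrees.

1. ∠GUQ = 58°  [same arc GQ]
2. ∠QGU = 83°  [△GQU]
3. ∠QCU = 97°  [cyclic GQCU, opposite ∠G+∠C]

∠QCU = 97°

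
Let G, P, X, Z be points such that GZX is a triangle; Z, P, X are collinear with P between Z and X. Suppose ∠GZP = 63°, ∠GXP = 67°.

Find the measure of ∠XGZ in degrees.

∠XGZ = 50°

1. ∠GZX = 63°  [P on ray ZX]
2. ∠GXZ = 67°  [P on ray XZ]
3. ∠XGZ = 50°  [△GZX]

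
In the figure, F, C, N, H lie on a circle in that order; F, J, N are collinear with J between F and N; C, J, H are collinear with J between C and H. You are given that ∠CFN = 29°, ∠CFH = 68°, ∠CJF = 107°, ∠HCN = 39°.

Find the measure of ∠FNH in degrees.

∠FNH = 44°

1. ∠CHN = 29°  [same arc CN]
2. ∠HJN = 107°  [vertical angles at J]
3. ∠FNH = 44°  [△NJH]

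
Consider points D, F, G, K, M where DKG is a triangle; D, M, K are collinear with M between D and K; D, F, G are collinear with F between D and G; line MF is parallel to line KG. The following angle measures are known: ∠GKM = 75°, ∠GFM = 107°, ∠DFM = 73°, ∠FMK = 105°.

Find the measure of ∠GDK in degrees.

1. ∠DKG = 75°  [M on ray KD]
2. ∠DGK = 73°  [MF∥KG, corresponding at F]
3. ∠GDK = 32°  [△DKG]

∠GDK = 32°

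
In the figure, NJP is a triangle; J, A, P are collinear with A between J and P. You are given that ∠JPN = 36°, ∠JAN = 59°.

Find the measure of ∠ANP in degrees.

1. ∠APN = 36°  [A on ray PJ]
2. ∠NAP = 121°  [linear pair at A on JP]
3. ∠ANP = 23°  [△NAP]

∠ANP = 23°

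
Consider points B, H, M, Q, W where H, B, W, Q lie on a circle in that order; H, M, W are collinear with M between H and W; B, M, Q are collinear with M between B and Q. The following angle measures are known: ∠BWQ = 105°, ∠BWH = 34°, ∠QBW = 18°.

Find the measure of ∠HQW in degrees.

1. ∠BHQ = 75°  [cyclic HBWQ, opposite ∠H+∠W]
2. ∠BQH = 34°  [same arc HB]
3. ∠QHW = 18°  [same arc WQ]
4. ∠HBQ = 71°  [△HBQ]
5. ∠HWQ = 71°  [same arc HQ]
6. ∠HQW = 91°  [△HWQ]

∠HQW = 91°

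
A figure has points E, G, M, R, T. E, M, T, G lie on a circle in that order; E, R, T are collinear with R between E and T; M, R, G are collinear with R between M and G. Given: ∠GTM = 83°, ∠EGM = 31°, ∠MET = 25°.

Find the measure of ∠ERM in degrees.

1. ∠GEM = 97°  [cyclic EMTG, opposite ∠E+∠T]
2. ∠EMG = 52°  [△EMG]
3. ∠ERM = 103°  [△ERM]

∠ERM = 103°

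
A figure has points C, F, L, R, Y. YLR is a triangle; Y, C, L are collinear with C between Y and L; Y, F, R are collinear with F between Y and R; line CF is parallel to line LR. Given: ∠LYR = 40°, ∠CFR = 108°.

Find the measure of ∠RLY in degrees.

1. ∠CYF = 40°  [C on YL, F on YR]
2. ∠CFY = 72°  [linear pair at F on YR]
3. ∠FCY = 68°  [△YCF]
4. ∠RLY = 68°  [CF∥LR, corresponding at C]

∠RLY = 68°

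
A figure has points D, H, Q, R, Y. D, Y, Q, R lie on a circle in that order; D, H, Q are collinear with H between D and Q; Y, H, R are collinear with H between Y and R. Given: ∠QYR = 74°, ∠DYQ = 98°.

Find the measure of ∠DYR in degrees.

1. ∠QDR = 74°  [same arc QR]
2. ∠DRQ = 82°  [cyclic DYQR, opposite ∠Y+∠R]
3. ∠DQR = 24°  [△DQR]
4. ∠DYR = 24°  [same arc DR]

∠DYR = 24°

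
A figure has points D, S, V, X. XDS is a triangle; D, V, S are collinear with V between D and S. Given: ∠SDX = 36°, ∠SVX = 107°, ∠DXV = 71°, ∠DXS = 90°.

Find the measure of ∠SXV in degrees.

1. ∠DSX = 54°  [△XDS]
2. ∠VSX = 54°  [V on ray SD]
3. ∠SXV = 19°  [△XVS]

∠SXV = 19°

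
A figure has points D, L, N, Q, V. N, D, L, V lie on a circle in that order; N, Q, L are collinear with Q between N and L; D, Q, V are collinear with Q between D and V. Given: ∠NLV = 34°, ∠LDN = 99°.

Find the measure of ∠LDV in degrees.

∠LDV = 65°

1. ∠LVN = 81°  [cyclic NDLV, opposite ∠D+∠V]
2. ∠LNV = 65°  [△NLV]
3. ∠LDV = 65°  [same arc LV]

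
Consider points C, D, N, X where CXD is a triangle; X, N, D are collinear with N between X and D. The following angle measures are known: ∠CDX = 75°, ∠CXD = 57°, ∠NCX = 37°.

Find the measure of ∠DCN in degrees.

1. ∠CDN = 75°  [N on ray DX]
2. ∠CXN = 57°  [N on ray XD]
3. ∠CNX = 86°  [△CXN]
4. ∠CND = 94°  [linear pair at N on XD]
5. ∠DCN = 11°  [△CND]

∠DCN = 11°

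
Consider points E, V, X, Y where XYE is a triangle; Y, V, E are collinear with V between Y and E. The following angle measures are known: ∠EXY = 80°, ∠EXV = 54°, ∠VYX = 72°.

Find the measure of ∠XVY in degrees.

1. ∠EYX = 72°  [V on ray YE]
2. ∠XEY = 28°  [△XYE]
3. ∠VEX = 28°  [V on ray EY]
4. ∠EVX = 98°  [△XVE]
5. ∠XVY = 82°  [linear pair at V on YE]

∠XVY = 82°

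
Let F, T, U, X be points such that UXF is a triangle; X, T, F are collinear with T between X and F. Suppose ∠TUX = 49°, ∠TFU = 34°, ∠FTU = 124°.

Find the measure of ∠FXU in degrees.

∠FXU = 75°

1. ∠UTX = 56°  [linear pair at T on XF]
2. ∠TXU = 75°  [△UXT]
3. ∠FXU = 75°  [T on ray XF]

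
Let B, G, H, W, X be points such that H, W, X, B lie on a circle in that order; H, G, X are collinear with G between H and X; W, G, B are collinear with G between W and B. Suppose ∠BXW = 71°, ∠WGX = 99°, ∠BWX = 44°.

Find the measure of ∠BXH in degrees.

∠BXH = 34°

1. ∠WBX = 65°  [△WXB]
2. ∠BGH = 99°  [vertical angles at G]
3. ∠BGX = 81°  [linear pair at G on HX]
4. ∠BXH = 34°  [△XGB]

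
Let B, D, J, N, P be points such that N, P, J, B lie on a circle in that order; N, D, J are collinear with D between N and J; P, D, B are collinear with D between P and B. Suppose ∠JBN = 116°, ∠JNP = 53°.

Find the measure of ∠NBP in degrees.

1. ∠JPN = 64°  [cyclic NPJB, opposite ∠P+∠B]
2. ∠NJP = 63°  [△NPJ]
3. ∠NBP = 63°  [same arc NP]

∠NBP = 63°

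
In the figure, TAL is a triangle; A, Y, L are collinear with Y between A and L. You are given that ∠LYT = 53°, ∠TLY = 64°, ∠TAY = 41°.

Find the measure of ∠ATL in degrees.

1. ∠ALT = 64°  [Y on ray LA]
2. ∠LAT = 41°  [Y on ray AL]
3. ∠ATL = 75°  [△TAL]

∠ATL = 75°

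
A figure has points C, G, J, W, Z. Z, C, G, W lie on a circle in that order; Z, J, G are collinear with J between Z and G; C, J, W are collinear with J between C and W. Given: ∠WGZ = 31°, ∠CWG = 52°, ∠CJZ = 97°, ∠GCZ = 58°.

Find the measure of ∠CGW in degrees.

1. ∠CZG = 52°  [same arc CG]
2. ∠CJG = 83°  [linear pair at J on ZG]
3. ∠CGZ = 70°  [△ZCG]
4. ∠GCW = 27°  [△CJG]
5. ∠CGW = 101°  [△CGW]

∠CGW = 101°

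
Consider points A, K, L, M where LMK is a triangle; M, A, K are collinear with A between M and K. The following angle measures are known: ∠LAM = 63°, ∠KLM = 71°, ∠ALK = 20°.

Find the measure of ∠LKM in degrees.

∠LKM = 43°

1. ∠KAL = 117°  [linear pair at A on MK]
2. ∠AKL = 43°  [△LAK]
3. ∠LKM = 43°  [A on ray KM]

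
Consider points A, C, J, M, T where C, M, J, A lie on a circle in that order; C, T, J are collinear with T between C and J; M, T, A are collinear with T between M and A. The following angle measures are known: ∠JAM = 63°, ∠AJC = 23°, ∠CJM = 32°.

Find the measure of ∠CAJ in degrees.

∠CAJ = 95°

1. ∠JCM = 63°  [same arc MJ]
2. ∠CMJ = 85°  [△CMJ]
3. ∠CAJ = 95°  [cyclic CMJA, opposite ∠M+∠A]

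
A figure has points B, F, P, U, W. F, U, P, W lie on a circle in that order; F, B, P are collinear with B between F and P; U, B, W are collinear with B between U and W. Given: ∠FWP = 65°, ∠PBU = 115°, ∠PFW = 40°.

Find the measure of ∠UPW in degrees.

1. ∠FPW = 75°  [△FPW]
2. ∠FBW = 115°  [vertical angles at B]
3. ∠FWU = 25°  [△FBW]
4. ∠FUW = 75°  [same arc FW]
5. ∠UFW = 80°  [△FUW]
6. ∠UPW = 100°  [cyclic FUPW, opposite ∠F+∠P]

∠UPW = 100°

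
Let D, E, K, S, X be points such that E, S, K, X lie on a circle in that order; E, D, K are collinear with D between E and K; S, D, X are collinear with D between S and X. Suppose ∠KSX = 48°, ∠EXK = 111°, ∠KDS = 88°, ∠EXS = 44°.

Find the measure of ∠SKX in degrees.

∠SKX = 65°

1. ∠EKS = 44°  [△SDK]
2. ∠ESK = 69°  [cyclic ESKX, opposite ∠S+∠X]
3. ∠KES = 67°  [△ESK]
4. ∠KXS = 67°  [same arc SK]
5. ∠SKX = 65°  [△SKX]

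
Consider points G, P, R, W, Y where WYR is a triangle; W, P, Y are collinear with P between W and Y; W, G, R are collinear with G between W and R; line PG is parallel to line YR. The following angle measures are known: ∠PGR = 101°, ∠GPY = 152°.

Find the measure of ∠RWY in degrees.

∠RWY = 73°

1. ∠PGW = 79°  [linear pair at G on WR]
2. ∠GPW = 28°  [linear pair at P on WY]
3. ∠GWP = 73°  [△WPG]
4. ∠RWY = 73°  [P on WY, G on WR]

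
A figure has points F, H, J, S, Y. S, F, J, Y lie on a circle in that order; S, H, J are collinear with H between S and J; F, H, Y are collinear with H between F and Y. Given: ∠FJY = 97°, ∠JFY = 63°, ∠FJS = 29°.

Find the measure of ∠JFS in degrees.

∠JFS = 131°

1. ∠FYJ = 20°  [△FJY]
2. ∠FSJ = 20°  [same arc FJ]
3. ∠JFS = 131°  [△SFJ]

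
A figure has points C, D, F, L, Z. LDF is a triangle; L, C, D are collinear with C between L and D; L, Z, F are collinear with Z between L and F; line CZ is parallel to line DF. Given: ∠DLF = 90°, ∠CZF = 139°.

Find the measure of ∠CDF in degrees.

1. ∠CLZ = 90°  [C on LD, Z on LF]
2. ∠CZL = 41°  [linear pair at Z on LF]
3. ∠LCZ = 49°  [△LCZ]
4. ∠DCZ = 131°  [linear pair at C on LD]
5. ∠CDF = 49°  [CZ∥DF, co-interior at D–C]

∠CDF = 49°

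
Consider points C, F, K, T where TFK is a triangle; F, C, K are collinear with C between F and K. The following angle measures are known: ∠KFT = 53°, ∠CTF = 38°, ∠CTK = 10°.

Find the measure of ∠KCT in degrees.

1. ∠CFT = 53°  [C on ray FK]
2. ∠FCT = 89°  [△TFC]
3. ∠KCT = 91°  [linear pair at C on FK]

∠KCT = 91°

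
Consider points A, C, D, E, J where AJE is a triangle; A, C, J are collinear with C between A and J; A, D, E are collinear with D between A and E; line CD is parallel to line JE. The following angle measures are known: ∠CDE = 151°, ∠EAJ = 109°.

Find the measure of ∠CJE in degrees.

1. ∠ADC = 29°  [linear pair at D on AE]
2. ∠CAD = 109°  [C on AJ, D on AE]
3. ∠ACD = 42°  [△ACD]
4. ∠DCJ = 138°  [linear pair at C on AJ]
5. ∠CJE = 42°  [CD∥JE, co-interior at J–C]

∠CJE = 42°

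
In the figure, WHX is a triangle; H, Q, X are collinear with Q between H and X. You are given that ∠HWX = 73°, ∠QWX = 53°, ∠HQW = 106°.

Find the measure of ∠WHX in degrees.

1. ∠WQX = 74°  [linear pair at Q on HX]
2. ∠QXW = 53°  [△WQX]
3. ∠HXW = 53°  [Q on ray XH]
4. ∠WHX = 54°  [△WHX]

∠WHX = 54°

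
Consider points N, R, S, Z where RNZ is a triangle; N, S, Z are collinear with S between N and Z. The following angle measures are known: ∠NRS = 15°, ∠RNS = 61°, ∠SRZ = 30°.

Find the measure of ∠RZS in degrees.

1. ∠NSR = 104°  [△RNS]
2. ∠RSZ = 76°  [linear pair at S on NZ]
3. ∠RZS = 74°  [△RSZ]

∠RZS = 74°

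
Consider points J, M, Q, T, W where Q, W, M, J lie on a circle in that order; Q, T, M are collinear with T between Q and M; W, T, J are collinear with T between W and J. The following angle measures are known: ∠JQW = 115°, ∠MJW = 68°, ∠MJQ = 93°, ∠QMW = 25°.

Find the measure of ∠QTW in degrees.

∠QTW = 72°

1. ∠JMW = 65°  [cyclic QWMJ, opposite ∠Q+∠M]
2. ∠JWM = 47°  [△WMJ]
3. ∠MTW = 108°  [△WTM]
4. ∠QTW = 72°  [linear pair at T on QM]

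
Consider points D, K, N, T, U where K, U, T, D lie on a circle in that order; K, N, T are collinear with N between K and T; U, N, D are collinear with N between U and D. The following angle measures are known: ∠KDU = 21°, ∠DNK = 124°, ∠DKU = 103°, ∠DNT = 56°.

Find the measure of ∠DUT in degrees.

∠DUT = 35°

1. ∠KTU = 21°  [same arc KU]
2. ∠TNU = 124°  [vertical angles at N]
3. ∠DUT = 35°  [△UNT]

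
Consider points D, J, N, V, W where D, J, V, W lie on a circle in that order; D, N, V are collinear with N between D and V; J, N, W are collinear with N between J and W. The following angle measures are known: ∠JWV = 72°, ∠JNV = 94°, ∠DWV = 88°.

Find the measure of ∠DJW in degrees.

∠DJW = 22°

1. ∠JDV = 72°  [same arc JV]
2. ∠DNJ = 86°  [linear pair at N on DV]
3. ∠DJW = 22°  [△DNJ]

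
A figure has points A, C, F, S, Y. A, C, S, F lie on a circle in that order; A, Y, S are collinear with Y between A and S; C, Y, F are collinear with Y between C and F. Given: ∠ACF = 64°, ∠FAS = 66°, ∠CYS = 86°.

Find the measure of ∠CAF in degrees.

1. ∠AYF = 86°  [vertical angles at Y]
2. ∠AFC = 28°  [△AYF]
3. ∠CAF = 88°  [△ACF]

∠CAF = 88°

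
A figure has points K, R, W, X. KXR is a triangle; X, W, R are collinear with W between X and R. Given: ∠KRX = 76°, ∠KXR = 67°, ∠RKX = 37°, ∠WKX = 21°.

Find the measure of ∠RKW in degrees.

1. ∠KRW = 76°  [W on ray RX]
2. ∠KXW = 67°  [W on ray XR]
3. ∠KWX = 92°  [△KXW]
4. ∠KWR = 88°  [linear pair at W on XR]
5. ∠RKW = 16°  [△KWR]

∠RKW = 16°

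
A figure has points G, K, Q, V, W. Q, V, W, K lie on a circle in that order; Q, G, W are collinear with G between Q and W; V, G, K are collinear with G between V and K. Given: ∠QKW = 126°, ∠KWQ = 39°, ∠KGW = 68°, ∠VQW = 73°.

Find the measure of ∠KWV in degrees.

1. ∠KQW = 15°  [△QWK]
2. ∠VKW = 73°  [△WGK]
3. ∠KVW = 15°  [same arc WK]
4. ∠KWV = 92°  [△VWK]

∠KWV = 92°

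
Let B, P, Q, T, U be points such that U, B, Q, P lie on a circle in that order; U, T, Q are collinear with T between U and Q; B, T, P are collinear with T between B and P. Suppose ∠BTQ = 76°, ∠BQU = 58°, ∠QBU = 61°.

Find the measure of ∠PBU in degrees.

1. ∠BTU = 104°  [linear pair at T on UQ]
2. ∠BUQ = 61°  [△UBQ]
3. ∠PBU = 15°  [△UTB]

∠PBU = 15°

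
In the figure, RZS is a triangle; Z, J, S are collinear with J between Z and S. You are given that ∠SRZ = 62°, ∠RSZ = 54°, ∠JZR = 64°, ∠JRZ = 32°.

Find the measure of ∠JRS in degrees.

∠JRS = 30°

1. ∠JSR = 54°  [J on ray SZ]
2. ∠RJZ = 84°  [△RZJ]
3. ∠RJS = 96°  [linear pair at J on ZS]
4. ∠JRS = 30°  [△RJS]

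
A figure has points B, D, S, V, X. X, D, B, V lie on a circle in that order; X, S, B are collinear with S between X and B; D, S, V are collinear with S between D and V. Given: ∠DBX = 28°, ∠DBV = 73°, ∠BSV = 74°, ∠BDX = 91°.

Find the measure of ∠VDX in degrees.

∠VDX = 45°

1. ∠DVX = 28°  [same arc XD]
2. ∠DXV = 107°  [cyclic XDBV, opposite ∠X+∠B]
3. ∠VDX = 45°  [△XDV]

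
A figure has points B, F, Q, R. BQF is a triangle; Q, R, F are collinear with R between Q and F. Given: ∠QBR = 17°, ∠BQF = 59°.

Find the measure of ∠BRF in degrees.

∠BRF = 76°

1. ∠BQR = 59°  [R on ray QF]
2. ∠BRQ = 104°  [△BQR]
3. ∠BRF = 76°  [linear pair at R on QF]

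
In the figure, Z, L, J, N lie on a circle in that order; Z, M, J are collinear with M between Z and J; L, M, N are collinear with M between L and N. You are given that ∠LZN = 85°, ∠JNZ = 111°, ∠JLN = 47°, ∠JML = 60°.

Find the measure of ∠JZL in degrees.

∠JZL = 38°

1. ∠JLZ = 69°  [cyclic ZLJN, opposite ∠L+∠N]
2. ∠LJZ = 73°  [△LMJ]
3. ∠JZL = 38°  [△ZLJ]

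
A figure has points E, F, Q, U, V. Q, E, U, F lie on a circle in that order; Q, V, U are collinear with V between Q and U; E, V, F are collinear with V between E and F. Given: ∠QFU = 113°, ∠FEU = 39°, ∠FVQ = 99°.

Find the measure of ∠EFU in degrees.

∠EFU = 71°

1. ∠FQU = 39°  [same arc UF]
2. ∠FVU = 81°  [linear pair at V on QU]
3. ∠FUQ = 28°  [△QUF]
4. ∠EFU = 71°  [△UVF]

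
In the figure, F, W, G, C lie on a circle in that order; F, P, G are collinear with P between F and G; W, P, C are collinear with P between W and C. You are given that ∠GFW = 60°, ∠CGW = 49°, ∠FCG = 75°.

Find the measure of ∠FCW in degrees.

∠FCW = 15°

1. ∠FWG = 105°  [cyclic FWGC, opposite ∠W+∠C]
2. ∠FGW = 15°  [△FWG]
3. ∠FCW = 15°  [same arc FW]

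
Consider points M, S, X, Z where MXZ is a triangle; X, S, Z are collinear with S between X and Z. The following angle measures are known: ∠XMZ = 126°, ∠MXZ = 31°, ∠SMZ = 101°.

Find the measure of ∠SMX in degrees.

∠SMX = 25°

1. ∠MZX = 23°  [△MXZ]
2. ∠MXS = 31°  [S on ray XZ]
3. ∠MZS = 23°  [S on ray ZX]
4. ∠MSZ = 56°  [△MSZ]
5. ∠MSX = 124°  [linear pair at S on XZ]
6. ∠SMX = 25°  [△MXS]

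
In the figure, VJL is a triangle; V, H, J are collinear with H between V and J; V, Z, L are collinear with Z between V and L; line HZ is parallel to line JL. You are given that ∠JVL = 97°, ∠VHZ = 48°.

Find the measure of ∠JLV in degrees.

1. ∠HVZ = 97°  [H on VJ, Z on VL]
2. ∠HZV = 35°  [△VHZ]
3. ∠JLV = 35°  [HZ∥JL, corresponding at Z]

∠JLV = 35°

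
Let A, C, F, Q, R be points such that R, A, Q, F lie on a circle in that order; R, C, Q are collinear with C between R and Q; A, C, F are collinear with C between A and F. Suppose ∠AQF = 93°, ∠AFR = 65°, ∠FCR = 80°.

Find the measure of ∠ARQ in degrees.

∠ARQ = 52°

1. ∠ARF = 87°  [cyclic RAQF, opposite ∠R+∠Q]
2. ∠FAR = 28°  [△RAF]
3. ∠ACQ = 80°  [vertical angles at C]
4. ∠ACR = 100°  [linear pair at C on RQ]
5. ∠ARQ = 52°  [△RCA]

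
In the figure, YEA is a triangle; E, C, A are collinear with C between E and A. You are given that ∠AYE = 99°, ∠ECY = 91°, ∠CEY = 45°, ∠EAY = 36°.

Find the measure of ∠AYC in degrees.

∠AYC = 55°

1. ∠ACY = 89°  [linear pair at C on EA]
2. ∠CAY = 36°  [C on ray AE]
3. ∠AYC = 55°  [△YCA]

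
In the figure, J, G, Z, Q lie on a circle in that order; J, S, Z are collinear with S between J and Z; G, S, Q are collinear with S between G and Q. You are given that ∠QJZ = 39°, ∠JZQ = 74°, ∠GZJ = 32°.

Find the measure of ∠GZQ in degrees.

1. ∠JGQ = 74°  [same arc JQ]
2. ∠GQJ = 32°  [same arc JG]
3. ∠GJQ = 74°  [△JGQ]
4. ∠GZQ = 106°  [cyclic JGZQ, opposite ∠J+∠Z]

∠GZQ = 106°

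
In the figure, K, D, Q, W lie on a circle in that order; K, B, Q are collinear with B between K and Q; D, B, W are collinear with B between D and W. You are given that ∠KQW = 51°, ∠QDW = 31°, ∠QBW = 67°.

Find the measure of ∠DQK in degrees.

1. ∠QKW = 31°  [same arc QW]
2. ∠KBW = 113°  [linear pair at B on KQ]
3. ∠DWK = 36°  [△KBW]
4. ∠DQK = 36°  [same arc KD]

∠DQK = 36°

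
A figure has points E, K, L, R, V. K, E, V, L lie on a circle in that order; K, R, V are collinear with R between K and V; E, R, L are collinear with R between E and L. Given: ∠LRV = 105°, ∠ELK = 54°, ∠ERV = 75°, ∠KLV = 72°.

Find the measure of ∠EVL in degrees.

1. ∠KRL = 75°  [linear pair at R on KV]
2. ∠EVK = 54°  [same arc KE]
3. ∠LKV = 51°  [△KRL]
4. ∠LEV = 51°  [△ERV]
5. ∠KVL = 57°  [△KVL]
6. ∠ELV = 18°  [△VRL]
7. ∠EVL = 111°  [△EVL]

∠EVL = 111°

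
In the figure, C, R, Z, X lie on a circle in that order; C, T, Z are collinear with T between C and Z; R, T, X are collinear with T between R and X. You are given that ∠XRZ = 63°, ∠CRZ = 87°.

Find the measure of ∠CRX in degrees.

∠CRX = 24°

1. ∠XCZ = 63°  [same arc ZX]
2. ∠CXZ = 93°  [cyclic CRZX, opposite ∠R+∠X]
3. ∠CZX = 24°  [△CZX]
4. ∠CRX = 24°  [same arc CX]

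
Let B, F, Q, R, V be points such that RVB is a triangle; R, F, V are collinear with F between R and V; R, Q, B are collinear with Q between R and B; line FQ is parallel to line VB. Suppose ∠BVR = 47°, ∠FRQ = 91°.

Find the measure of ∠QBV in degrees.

1. ∠QFR = 47°  [FQ∥VB, corresponding at F]
2. ∠FQR = 42°  [△RFQ]
3. ∠BQF = 138°  [linear pair at Q on RB]
4. ∠QBV = 42°  [FQ∥VB, co-interior at B–Q]

∠QBV = 42°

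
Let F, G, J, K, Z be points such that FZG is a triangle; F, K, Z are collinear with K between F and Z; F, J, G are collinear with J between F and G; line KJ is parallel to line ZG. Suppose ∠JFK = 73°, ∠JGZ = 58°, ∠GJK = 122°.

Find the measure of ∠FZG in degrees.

1. ∠GFZ = 73°  [K on FZ, J on FG]
2. ∠FGZ = 58°  [J on ray GF]
3. ∠FZG = 49°  [△FZG]

∠FZG = 49°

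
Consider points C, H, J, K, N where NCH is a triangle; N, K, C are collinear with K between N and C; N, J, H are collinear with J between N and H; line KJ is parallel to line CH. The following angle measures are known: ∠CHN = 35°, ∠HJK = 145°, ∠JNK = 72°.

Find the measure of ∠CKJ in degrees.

∠CKJ = 107°

1. ∠KJN = 35°  [KJ∥CH, corresponding at J]
2. ∠JKN = 73°  [△NKJ]
3. ∠CKJ = 107°  [linear pair at K on NC]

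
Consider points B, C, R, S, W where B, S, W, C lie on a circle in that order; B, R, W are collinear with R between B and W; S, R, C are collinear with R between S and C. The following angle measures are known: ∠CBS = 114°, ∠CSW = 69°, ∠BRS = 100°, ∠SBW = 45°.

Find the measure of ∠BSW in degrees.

1. ∠SRW = 80°  [linear pair at R on BW]
2. ∠BWS = 31°  [△SRW]
3. ∠BSW = 104°  [△BSW]

∠BSW = 104°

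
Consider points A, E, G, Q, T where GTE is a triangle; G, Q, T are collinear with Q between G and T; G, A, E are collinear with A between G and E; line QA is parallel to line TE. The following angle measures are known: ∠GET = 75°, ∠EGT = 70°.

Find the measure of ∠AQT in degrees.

∠AQT = 145°

1. ∠ETG = 35°  [△GTE]
2. ∠AQG = 35°  [QA∥TE, corresponding at Q]
3. ∠AQT = 145°  [linear pair at Q on GT]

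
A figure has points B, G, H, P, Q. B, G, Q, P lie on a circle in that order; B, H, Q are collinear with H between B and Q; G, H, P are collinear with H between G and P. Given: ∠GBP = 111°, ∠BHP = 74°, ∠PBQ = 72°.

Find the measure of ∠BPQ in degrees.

∠BPQ = 73°

1. ∠GQP = 69°  [cyclic BGQP, opposite ∠B+∠Q]
2. ∠PHQ = 106°  [linear pair at H on BQ]
3. ∠PGQ = 72°  [same arc QP]
4. ∠GPQ = 39°  [△GQP]
5. ∠BQP = 35°  [△QHP]
6. ∠BPQ = 73°  [△BQP]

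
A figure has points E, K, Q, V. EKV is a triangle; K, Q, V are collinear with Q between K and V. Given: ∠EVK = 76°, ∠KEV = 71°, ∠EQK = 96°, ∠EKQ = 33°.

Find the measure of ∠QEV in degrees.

∠QEV = 20°

1. ∠EVQ = 76°  [Q on ray VK]
2. ∠EQV = 84°  [linear pair at Q on KV]
3. ∠QEV = 20°  [△EQV]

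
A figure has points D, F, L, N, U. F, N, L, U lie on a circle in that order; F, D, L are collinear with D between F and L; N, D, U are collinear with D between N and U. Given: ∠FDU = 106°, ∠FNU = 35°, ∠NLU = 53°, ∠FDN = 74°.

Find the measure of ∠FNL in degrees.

∠FNL = 91°

1. ∠LFN = 71°  [△FDN]
2. ∠NFU = 127°  [cyclic FNLU, opposite ∠F+∠L]
3. ∠FUN = 18°  [△FNU]
4. ∠FLN = 18°  [same arc FN]
5. ∠FNL = 91°  [△FNL]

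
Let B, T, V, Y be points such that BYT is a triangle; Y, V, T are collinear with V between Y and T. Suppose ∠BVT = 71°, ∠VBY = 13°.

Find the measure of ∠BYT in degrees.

∠BYT = 58°

1. ∠BVY = 109°  [linear pair at V on YT]
2. ∠BYV = 58°  [△BYV]
3. ∠BYT = 58°  [V on ray YT]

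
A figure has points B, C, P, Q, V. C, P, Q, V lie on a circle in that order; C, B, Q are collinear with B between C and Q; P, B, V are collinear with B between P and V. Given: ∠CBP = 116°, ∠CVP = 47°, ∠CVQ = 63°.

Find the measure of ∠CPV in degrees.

∠CPV = 48°

1. ∠CQP = 47°  [same arc CP]
2. ∠CPQ = 117°  [cyclic CPQV, opposite ∠P+∠V]
3. ∠PCQ = 16°  [△CPQ]
4. ∠CPV = 48°  [△CBP]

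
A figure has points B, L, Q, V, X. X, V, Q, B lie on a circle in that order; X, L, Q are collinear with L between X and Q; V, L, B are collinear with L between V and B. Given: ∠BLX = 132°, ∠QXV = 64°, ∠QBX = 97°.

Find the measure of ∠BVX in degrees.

1. ∠QLV = 132°  [vertical angles at L]
2. ∠VLX = 48°  [linear pair at L on XQ]
3. ∠BVX = 68°  [△XLV]

∠BVX = 68°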